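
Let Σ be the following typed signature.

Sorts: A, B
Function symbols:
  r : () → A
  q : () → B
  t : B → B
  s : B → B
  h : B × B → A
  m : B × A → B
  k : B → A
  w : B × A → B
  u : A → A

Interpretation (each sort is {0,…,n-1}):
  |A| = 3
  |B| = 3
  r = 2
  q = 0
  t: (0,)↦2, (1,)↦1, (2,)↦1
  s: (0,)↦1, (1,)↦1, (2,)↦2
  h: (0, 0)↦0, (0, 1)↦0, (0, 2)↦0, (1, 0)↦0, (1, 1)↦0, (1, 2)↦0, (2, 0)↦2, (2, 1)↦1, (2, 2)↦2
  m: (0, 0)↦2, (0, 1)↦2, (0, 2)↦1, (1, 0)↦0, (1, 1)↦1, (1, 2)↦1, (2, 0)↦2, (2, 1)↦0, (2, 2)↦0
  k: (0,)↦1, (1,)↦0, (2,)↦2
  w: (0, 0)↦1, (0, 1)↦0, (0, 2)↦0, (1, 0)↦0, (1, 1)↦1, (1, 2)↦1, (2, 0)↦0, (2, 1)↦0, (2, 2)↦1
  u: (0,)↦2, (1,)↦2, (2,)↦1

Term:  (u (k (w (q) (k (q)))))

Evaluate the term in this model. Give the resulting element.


value = 2

  q = 0
  q = 0
  (k (q)) = k(0,) = 1
  (w (q) (k (q))) = w(0, 1) = 0
  (k (w (q) (k (q)))) = k(0,) = 1
  (u (k (w (q) (k (q))))) = u(1,) = 2


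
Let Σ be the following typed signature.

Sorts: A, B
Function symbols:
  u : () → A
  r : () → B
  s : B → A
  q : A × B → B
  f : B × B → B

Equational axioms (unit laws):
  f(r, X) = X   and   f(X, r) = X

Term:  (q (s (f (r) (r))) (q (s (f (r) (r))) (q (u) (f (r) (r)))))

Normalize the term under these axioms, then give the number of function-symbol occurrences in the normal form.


size = 9

1. (q (s (f (r) (r))) (q (s (f (r) (r))) (q (u) (f (r) (r)))))  →  (q (s (r)) (q (s (f (r) (r))) (q (u) (f (r) (r)))))
2. (q (s (r)) (q (s (f (r) (r))) (q (u) (f (r) (r)))))  →  (q (s (r)) (q (s (r)) (q (u) (f (r) (r)))))
3. (q (s (r)) (q (s (r)) (q (u) (f (r) (r)))))  →  (q (s (r)) (q (s (r)) (q (u) (r))))
normal form: (q (s (r)) (q (s (r)) (q (u) (r))))


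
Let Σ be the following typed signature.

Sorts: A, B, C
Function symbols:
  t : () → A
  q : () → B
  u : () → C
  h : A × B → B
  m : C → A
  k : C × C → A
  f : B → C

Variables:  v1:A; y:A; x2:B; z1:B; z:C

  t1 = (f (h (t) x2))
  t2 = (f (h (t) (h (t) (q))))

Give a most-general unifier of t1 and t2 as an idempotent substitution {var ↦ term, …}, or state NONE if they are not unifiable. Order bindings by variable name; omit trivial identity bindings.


{x2 ↦ (h (t) (q))}


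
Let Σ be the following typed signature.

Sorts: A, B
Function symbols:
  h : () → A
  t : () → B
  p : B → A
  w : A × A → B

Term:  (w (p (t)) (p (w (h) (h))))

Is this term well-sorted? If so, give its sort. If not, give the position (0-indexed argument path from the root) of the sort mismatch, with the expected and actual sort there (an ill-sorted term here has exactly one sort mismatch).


well-sorted; sort = B

    (t) : B
  (p (t)) : A
      (h) : A
      (h) : A
    (w (h) (h)) : B
  (p (w (h) (h))) : A
(w (p (t)) (p (w (h) (h)))) : B


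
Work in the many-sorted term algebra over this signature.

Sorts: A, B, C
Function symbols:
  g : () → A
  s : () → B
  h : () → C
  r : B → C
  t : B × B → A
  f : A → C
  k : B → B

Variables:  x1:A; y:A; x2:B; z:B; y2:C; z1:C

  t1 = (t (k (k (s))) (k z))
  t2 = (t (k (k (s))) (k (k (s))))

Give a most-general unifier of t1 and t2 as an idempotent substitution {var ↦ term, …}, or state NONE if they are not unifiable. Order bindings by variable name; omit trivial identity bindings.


{z ↦ (k (s))}


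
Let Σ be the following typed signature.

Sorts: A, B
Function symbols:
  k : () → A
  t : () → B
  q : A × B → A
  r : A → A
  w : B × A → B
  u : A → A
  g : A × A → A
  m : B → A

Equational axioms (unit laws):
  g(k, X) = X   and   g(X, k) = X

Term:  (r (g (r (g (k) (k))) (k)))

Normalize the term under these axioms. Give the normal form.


1. (r (g (r (g (k) (k))) (k)))  →  (r (r (g (k) (k))))
2. (r (r (g (k) (k))))  →  (r (r (k)))

normal form = (r (r (k)))


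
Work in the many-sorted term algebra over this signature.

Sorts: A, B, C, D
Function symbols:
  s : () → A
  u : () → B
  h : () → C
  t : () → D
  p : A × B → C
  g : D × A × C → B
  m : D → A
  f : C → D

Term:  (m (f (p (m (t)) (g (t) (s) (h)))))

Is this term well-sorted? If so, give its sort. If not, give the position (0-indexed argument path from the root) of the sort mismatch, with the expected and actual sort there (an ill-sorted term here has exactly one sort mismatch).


well-sorted; sort = A

        (t) : D
      (m (t)) : A
        (t) : D
        (s) : A
        (h) : C
      (g (t) (s) (h)) : B
    (p (m (t)) (g (t) (s) (h))) : C
  (f (p (m (t)) (g (t) (s) (h)))) : D
(m (f (p (m (t)) (g (t) (s) (h))))) : A


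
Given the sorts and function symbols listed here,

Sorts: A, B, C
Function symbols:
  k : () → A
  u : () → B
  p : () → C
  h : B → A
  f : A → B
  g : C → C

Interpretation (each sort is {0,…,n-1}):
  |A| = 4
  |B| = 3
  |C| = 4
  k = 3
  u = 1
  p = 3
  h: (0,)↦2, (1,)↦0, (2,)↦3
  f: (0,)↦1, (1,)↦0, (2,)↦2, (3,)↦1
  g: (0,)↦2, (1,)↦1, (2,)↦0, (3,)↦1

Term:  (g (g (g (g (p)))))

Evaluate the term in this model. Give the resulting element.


value = 1

  p = 3
  (g (p)) = g(3,) = 1
  (g (g (p))) = g(1,) = 1
  (g (g (g (p)))) = g(1,) = 1
  (g (g (g (g (p))))) = g(1,) = 1


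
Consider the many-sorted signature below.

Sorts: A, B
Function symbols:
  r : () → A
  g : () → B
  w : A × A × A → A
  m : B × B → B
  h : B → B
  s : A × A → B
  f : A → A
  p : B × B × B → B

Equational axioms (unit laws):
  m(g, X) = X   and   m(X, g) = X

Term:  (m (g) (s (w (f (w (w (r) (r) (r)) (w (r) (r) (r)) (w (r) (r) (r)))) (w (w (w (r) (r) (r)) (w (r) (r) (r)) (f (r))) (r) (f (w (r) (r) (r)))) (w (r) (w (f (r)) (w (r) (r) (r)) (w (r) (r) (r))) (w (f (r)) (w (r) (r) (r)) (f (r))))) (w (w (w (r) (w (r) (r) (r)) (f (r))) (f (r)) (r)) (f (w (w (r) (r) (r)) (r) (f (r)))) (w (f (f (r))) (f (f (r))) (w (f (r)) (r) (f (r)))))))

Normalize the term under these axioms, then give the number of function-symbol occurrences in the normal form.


size = 91

1. (m (g) (s (w (f (w (w (r) (r) (r)) (w (r) (r) (r)) (w (r) (r) (r)))) (w (w (w (r) (r) (r)) (w (r) (r) (r)) (f (r))) (r) (f (w (r) (r) (r)))) (w (r) (w (f (r)) (w (r) (r) (r)) (w (r) (r) (r))) (w (f (r)) (w (r) (r) (r)) (f (r))))) (w (w (w (r) (w (r) (r) (r)) (f (r))) (f (r)) (r)) (f (w (w (r) (r) (r)) (r) (f (r)))) (w (f (f (r))) (f (f (r))) (w (f (r)) (r) (f (r)))))))  →  (s (w (f (w (w (r) (r) (r)) (w (r) (r) (r)) (w (r) (r) (r)))) (w (w (w (r) (r) (r)) (w (r) (r) (r)) (f (r))) (r) (f (w (r) (r) (r)))) (w (r) (w (f (r)) (w (r) (r) (r)) (w (r) (r) (r))) (w (f (r)) (w (r) (r) (r)) (f (r))))) (w (w (w (r) (w (r) (r) (r)) (f (r))) (f (r)) (r)) (f (w (w (r) (r) (r)) (r) (f (r)))) (w (f (f (r))) (f (f (r))) (w (f (r)) (r) (f (r))))))
normal form: (s (w (f (w (w (r) (r) (r)) (w (r) (r) (r)) (w (r) (r) (r)))) (w (w (w (r) (r) (r)) (w (r) (r) (r)) (f (r))) (r) (f (w (r) (r) (r)))) (w (r) (w (f (r)) (w (r) (r) (r)) (w (r) (r) (r))) (w (f (r)) (w (r) (r) (r)) (f (r))))) (w (w (w (r) (w (r) (r) (r)) (f (r))) (f (r)) (r)) (f (w (w (r) (r) (r)) (r) (f (r)))) (w (f (f (r))) (f (f (r))) (w (f (r)) (r) (f (r))))))


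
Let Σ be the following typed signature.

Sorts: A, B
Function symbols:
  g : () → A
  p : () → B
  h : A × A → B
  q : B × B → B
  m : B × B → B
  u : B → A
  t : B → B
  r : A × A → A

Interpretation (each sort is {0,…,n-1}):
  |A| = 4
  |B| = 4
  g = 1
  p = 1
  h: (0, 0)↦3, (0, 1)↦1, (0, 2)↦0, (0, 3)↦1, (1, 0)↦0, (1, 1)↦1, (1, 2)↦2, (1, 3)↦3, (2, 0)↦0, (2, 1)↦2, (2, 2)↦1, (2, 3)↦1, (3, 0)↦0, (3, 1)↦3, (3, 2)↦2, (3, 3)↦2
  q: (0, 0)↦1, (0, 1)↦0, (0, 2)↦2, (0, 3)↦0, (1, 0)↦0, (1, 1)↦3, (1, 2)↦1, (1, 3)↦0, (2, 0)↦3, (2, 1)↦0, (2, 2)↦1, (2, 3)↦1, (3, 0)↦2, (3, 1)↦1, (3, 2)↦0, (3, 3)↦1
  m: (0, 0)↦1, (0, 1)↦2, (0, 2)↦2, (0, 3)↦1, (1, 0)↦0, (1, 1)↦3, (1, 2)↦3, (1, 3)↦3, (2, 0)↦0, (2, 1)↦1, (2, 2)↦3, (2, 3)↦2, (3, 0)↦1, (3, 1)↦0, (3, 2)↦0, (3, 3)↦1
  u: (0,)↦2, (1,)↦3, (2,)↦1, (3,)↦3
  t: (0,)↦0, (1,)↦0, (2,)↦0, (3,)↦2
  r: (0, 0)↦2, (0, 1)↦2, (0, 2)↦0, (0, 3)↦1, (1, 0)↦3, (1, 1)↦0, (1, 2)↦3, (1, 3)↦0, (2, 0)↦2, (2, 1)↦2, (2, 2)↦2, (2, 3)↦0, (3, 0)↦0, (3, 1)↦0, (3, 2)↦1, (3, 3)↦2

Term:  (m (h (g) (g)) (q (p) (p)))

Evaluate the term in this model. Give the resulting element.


  g = 1
  g = 1
  (h (g) (g)) = h(1, 1) = 1
  p = 1
  p = 1
  (q (p) (p)) = q(1, 1) = 3
  (m (h (g) (g)) (q (p) (p))) = m(1, 3) = 3

value = 3


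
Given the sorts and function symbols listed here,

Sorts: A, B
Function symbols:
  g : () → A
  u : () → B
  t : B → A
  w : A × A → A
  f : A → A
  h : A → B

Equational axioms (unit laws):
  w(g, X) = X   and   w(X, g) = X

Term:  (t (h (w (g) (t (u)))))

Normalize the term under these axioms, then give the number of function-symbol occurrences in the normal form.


size = 4

1. (t (h (w (g) (t (u)))))  →  (t (h (t (u))))
normal form: (t (h (t (u))))


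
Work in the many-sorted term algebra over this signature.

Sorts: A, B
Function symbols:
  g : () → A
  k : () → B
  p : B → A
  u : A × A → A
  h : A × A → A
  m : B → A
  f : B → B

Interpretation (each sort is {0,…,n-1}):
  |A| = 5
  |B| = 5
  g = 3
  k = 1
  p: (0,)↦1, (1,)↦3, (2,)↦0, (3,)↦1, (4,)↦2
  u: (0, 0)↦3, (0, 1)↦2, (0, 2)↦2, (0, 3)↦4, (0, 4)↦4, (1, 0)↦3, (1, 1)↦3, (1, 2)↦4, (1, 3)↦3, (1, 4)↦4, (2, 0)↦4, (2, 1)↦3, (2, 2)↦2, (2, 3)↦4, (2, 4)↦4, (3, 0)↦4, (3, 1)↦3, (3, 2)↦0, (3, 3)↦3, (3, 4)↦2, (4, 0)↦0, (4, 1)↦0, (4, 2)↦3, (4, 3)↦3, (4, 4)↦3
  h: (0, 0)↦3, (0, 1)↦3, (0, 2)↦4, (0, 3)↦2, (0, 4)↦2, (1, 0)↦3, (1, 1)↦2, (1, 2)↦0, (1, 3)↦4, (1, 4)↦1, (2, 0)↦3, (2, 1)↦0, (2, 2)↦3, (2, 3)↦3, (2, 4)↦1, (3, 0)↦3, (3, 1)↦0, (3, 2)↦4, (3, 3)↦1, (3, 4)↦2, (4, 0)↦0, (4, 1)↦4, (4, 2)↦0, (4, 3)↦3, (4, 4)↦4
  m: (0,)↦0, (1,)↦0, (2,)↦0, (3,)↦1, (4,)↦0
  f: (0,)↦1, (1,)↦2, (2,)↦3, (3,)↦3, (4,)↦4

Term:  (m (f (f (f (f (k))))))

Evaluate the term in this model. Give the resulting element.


  k = 1
  (f (k)) = f(1,) = 2
  (f (f (k))) = f(2,) = 3
  (f (f (f (k)))) = f(3,) = 3
  (f (f (f (f (k))))) = f(3,) = 3
  (m (f (f (f (f (k)))))) = m(3,) = 1

value = 1


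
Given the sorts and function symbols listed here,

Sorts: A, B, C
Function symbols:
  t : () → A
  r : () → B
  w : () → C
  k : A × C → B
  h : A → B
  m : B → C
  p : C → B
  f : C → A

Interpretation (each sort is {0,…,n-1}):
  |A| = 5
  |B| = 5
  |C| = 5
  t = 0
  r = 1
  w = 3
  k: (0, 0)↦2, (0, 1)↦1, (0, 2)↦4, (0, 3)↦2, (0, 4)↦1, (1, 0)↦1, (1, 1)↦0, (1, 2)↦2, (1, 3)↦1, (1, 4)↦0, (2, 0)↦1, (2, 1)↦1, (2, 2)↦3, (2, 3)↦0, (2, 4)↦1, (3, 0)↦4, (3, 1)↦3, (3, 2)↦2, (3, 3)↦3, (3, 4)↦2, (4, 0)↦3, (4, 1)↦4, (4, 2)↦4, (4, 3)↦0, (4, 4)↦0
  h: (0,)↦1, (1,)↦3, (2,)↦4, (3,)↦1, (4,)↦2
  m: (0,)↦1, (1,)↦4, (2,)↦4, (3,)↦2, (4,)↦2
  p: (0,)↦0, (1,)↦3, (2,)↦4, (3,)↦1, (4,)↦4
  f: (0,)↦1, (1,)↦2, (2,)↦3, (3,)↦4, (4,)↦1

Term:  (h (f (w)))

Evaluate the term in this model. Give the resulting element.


value = 2

  w = 3
  (f (w)) = f(3,) = 4
  (h (f (w))) = h(4,) = 2


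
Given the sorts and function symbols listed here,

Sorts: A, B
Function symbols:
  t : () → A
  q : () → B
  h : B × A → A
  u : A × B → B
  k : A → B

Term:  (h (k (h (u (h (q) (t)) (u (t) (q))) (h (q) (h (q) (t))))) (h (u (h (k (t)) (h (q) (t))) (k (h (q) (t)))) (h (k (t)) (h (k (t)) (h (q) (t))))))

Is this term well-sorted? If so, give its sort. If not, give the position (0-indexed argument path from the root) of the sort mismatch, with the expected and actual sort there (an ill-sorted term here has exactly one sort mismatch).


          (q) : B
          (t) : A
        (h (q) (t)) : A
          (t) : A
          (q) : B
        (u (t) (q)) : B
      (u (h (q) (t)) (u (t) (q))) : B
        (q) : B
          (q) : B
          (t) : A
        (h (q) (t)) : A
      (h (q) (h (q) (t))) : A
    (h (u (h (q) (t)) (u (t) (q))) (h (q) (h (q) (t)))) : A
  (k (h (u (h (q) (t)) (u (t) (q))) (h (q) (h (q) (t))))) : B
          (t) : A
        (k (t)) : B
          (q) : B
          (t) : A
        (h (q) (t)) : A
      (h (k (t)) (h (q) (t))) : A
          (q) : B
          (t) : A
        (h (q) (t)) : A
      (k (h (q) (t))) : B
    (u (h (k (t)) (h (q) (t))) (k (h (q) (t)))) : B
        (t) : A
      (k (t)) : B
          (t) : A
        (k (t)) : B
          (q) : B
          (t) : A
        (h (q) (t)) : A
      (h (k (t)) (h (q) (t))) : A
    (h (k (t)) (h (k (t)) (h (q) (t)))) : A
  (h (u (h (k (t)) (h (q) (t))) (k (h (q) (t)))) (h (k (t)) (h (k (t)) (h (q) (t))))) : A
(h (k (h (u (h (q) (t)) (u (t) (q))) (h (q) (h (q) (t))))) (h (u (h (k (t)) (h (q) (t))) (k (h (q) (t)))) (h (k (t)) (h (k (t)) (h (q) (t)))))) : A

well-sorted; sort = A


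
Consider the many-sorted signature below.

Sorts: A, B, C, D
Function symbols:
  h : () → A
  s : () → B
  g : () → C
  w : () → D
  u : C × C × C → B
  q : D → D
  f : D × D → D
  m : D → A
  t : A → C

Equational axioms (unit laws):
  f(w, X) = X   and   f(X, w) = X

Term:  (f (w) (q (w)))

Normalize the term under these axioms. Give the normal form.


normal form = (q (w))

1. (f (w) (q (w)))  →  (q (w))


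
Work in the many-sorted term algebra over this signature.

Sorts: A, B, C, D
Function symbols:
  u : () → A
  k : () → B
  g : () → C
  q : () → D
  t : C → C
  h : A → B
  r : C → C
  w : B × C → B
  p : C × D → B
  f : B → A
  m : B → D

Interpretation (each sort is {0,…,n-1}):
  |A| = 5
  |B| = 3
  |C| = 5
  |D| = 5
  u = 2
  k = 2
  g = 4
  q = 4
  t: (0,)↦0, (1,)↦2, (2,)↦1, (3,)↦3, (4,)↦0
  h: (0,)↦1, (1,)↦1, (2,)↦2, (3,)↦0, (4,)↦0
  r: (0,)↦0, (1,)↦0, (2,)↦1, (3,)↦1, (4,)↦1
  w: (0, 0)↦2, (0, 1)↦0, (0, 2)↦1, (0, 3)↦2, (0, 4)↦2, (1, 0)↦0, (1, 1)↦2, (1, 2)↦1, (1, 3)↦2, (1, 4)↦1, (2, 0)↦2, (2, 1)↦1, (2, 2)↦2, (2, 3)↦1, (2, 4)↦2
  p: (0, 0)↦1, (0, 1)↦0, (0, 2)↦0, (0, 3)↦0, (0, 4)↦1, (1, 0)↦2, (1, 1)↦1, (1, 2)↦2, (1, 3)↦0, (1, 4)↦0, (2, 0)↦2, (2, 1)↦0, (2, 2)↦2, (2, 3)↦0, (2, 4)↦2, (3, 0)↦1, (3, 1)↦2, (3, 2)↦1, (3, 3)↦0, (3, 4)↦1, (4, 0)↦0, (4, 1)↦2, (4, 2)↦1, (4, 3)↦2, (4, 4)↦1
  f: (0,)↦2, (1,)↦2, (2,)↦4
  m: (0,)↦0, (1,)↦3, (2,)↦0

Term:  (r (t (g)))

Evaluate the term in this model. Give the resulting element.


  g = 4
  (t (g)) = t(4,) = 0
  (r (t (g))) = r(0,) = 0

value = 0


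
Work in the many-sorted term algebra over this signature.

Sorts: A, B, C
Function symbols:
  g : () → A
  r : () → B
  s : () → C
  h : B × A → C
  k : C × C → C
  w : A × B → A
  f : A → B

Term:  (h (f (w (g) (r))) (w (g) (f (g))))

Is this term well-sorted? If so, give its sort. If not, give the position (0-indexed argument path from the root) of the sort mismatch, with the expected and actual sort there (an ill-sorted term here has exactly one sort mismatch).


well-sorted; sort = C

      (g) : A
      (r) : B
    (w (g) (r)) : A
  (f (w (g) (r))) : B
    (g) : A
      (g) : A
    (f (g)) : B
  (w (g) (f (g))) : A
(h (f (w (g) (r))) (w (g) (f (g)))) : C


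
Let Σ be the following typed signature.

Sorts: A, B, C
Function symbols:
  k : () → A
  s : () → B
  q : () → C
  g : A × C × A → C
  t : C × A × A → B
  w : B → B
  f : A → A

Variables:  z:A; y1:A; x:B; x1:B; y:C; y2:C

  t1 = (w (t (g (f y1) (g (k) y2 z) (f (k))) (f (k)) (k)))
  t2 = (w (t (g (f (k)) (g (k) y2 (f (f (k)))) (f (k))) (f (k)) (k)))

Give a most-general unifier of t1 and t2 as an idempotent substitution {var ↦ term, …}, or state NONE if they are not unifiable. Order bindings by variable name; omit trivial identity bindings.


{y1 ↦ (k), z ↦ (f (f (k)))}


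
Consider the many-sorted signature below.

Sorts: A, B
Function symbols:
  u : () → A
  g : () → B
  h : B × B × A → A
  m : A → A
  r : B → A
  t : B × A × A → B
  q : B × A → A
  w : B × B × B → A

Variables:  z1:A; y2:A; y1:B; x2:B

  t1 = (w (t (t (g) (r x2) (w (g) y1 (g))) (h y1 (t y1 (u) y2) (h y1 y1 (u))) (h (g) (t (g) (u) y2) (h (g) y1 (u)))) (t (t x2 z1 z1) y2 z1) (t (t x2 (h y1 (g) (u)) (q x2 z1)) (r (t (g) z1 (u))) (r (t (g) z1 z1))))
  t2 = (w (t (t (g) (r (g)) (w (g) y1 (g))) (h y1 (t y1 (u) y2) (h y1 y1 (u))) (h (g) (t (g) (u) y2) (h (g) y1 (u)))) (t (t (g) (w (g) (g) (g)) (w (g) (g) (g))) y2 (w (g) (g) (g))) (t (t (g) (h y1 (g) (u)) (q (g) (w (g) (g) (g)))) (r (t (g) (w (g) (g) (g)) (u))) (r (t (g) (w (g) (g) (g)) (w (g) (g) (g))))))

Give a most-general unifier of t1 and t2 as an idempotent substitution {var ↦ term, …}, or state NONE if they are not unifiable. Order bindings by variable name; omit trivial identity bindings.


{x2 ↦ (g), z1 ↦ (w (g) (g) (g))}


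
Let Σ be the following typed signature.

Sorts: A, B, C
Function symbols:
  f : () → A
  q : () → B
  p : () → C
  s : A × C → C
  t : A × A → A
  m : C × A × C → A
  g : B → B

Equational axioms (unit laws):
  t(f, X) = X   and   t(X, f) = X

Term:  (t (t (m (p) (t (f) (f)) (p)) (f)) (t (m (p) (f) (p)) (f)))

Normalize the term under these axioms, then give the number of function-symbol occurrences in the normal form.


size = 9

1. (t (t (m (p) (t (f) (f)) (p)) (f)) (t (m (p) (f) (p)) (f)))  →  (t (m (p) (t (f) (f)) (p)) (t (m (p) (f) (p)) (f)))
2. (t (m (p) (t (f) (f)) (p)) (t (m (p) (f) (p)) (f)))  →  (t (m (p) (f) (p)) (t (m (p) (f) (p)) (f)))
3. (t (m (p) (f) (p)) (t (m (p) (f) (p)) (f)))  →  (t (m (p) (f) (p)) (m (p) (f) (p)))
normal form: (t (m (p) (f) (p)) (m (p) (f) (p)))


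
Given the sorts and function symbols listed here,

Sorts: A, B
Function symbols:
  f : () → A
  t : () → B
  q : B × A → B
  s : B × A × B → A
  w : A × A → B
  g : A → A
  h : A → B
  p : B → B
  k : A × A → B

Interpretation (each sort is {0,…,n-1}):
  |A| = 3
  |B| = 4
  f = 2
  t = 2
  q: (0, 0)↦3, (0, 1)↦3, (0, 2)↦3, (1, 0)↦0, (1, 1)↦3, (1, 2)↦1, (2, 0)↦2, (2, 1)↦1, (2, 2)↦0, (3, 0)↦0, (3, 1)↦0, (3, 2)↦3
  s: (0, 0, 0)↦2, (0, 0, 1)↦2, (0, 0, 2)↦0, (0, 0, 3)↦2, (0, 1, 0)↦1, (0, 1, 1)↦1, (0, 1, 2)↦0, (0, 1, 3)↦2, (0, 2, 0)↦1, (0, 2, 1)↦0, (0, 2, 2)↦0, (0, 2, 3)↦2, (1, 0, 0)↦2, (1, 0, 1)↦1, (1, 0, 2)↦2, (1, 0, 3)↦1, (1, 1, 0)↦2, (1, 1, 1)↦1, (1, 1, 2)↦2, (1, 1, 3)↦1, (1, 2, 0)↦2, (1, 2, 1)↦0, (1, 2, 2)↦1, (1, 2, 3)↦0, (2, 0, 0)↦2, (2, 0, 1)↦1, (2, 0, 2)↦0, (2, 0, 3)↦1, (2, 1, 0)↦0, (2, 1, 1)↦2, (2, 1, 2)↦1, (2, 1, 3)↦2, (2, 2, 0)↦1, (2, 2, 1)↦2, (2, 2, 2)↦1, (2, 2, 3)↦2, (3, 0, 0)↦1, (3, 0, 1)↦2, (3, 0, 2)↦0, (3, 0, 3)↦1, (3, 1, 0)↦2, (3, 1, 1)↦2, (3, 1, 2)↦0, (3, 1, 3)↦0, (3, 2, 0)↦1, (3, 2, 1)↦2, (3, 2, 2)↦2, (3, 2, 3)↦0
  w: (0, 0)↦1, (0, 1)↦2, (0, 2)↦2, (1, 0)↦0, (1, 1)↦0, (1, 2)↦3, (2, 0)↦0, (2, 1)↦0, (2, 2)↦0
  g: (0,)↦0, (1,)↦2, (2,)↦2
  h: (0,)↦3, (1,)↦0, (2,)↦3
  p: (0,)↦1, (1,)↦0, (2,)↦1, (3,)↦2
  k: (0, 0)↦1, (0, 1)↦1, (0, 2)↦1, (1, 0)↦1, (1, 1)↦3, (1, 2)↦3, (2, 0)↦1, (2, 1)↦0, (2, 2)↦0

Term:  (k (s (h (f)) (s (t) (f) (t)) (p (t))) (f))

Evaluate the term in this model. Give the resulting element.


  f = 2
  (h (f)) = h(2,) = 3
  t = 2
  f = 2
  t = 2
  (s (t) (f) (t)) = s(2, 2, 2) = 1
  t = 2
  (p (t)) = p(2,) = 1
  (s (h (f)) (s (t) (f) (t)) (p (t))) = s(3, 1, 1) = 2
  f = 2
  (k (s (h (f)) (s (t) (f) (t)) (p (t))) (f)) = k(2, 2) = 0

value = 0


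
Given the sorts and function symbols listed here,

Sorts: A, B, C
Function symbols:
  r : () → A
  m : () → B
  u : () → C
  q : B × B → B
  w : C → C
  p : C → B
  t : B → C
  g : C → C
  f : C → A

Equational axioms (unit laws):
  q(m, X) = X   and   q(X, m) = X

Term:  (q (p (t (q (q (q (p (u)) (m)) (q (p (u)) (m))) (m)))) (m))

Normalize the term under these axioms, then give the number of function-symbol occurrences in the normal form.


1. (q (p (t (q (q (q (p (u)) (m)) (q (p (u)) (m))) (m)))) (m))  →  (p (t (q (q (q (p (u)) (m)) (q (p (u)) (m))) (m))))
2. (p (t (q (q (q (p (u)) (m)) (q (p (u)) (m))) (m))))  →  (p (t (q (q (p (u)) (m)) (q (p (u)) (m)))))
3. (p (t (q (q (p (u)) (m)) (q (p (u)) (m)))))  →  (p (t (q (p (u)) (q (p (u)) (m)))))
4. (p (t (q (p (u)) (q (p (u)) (m)))))  →  (p (t (q (p (u)) (p (u)))))
normal form: (p (t (q (p (u)) (p (u)))))

size = 7


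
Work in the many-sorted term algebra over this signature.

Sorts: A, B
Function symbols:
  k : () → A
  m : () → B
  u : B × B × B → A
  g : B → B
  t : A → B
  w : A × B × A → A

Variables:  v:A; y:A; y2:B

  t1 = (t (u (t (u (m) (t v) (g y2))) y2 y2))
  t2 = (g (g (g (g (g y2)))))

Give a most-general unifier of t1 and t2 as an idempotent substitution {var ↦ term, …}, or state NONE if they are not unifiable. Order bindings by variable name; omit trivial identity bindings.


NONE (not unifiable)

head clash or occurs-check failure — not unifiable


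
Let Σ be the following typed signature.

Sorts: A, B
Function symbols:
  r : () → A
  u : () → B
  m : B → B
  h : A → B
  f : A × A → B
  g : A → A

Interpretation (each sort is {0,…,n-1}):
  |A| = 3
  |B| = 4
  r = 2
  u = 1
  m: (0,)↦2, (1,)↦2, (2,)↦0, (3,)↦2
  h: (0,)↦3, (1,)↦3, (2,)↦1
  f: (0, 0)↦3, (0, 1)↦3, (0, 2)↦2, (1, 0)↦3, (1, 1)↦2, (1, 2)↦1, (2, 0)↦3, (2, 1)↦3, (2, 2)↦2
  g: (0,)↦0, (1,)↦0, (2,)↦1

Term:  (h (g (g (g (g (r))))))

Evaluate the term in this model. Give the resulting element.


value = 3

  r = 2
  (g (r)) = g(2,) = 1
  (g (g (r))) = g(1,) = 0
  (g (g (g (r)))) = g(0,) = 0
  (g (g (g (g (r))))) = g(0,) = 0
  (h (g (g (g (g (r)))))) = h(0,) = 3


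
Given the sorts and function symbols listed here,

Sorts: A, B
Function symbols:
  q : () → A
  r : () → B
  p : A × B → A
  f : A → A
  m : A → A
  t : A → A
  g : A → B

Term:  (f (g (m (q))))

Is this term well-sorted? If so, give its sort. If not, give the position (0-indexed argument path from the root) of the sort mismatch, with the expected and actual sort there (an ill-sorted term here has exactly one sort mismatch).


      (q) : A
    (m (q)) : A
  (g (m (q))) : B
(f (g (m (q)))) : ✗ arg 0 at [0] has sort B, expected A

ill-sorted at position [0]: expected A, got B


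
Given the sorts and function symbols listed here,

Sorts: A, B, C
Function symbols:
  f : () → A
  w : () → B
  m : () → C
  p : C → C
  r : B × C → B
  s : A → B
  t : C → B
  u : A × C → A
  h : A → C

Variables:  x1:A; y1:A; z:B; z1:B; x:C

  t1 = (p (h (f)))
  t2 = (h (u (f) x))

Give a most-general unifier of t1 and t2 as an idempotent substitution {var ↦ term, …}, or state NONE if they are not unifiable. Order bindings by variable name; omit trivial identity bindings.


NONE (not unifiable)

head clash or occurs-check failure — not unifiable


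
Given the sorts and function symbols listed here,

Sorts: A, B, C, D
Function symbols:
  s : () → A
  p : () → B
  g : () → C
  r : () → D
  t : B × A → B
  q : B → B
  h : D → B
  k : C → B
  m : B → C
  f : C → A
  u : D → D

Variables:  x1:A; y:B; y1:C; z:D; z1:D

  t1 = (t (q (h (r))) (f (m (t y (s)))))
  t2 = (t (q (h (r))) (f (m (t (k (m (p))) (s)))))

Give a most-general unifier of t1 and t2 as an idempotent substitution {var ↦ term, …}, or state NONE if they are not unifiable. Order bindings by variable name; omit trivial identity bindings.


{y ↦ (k (m (p)))}


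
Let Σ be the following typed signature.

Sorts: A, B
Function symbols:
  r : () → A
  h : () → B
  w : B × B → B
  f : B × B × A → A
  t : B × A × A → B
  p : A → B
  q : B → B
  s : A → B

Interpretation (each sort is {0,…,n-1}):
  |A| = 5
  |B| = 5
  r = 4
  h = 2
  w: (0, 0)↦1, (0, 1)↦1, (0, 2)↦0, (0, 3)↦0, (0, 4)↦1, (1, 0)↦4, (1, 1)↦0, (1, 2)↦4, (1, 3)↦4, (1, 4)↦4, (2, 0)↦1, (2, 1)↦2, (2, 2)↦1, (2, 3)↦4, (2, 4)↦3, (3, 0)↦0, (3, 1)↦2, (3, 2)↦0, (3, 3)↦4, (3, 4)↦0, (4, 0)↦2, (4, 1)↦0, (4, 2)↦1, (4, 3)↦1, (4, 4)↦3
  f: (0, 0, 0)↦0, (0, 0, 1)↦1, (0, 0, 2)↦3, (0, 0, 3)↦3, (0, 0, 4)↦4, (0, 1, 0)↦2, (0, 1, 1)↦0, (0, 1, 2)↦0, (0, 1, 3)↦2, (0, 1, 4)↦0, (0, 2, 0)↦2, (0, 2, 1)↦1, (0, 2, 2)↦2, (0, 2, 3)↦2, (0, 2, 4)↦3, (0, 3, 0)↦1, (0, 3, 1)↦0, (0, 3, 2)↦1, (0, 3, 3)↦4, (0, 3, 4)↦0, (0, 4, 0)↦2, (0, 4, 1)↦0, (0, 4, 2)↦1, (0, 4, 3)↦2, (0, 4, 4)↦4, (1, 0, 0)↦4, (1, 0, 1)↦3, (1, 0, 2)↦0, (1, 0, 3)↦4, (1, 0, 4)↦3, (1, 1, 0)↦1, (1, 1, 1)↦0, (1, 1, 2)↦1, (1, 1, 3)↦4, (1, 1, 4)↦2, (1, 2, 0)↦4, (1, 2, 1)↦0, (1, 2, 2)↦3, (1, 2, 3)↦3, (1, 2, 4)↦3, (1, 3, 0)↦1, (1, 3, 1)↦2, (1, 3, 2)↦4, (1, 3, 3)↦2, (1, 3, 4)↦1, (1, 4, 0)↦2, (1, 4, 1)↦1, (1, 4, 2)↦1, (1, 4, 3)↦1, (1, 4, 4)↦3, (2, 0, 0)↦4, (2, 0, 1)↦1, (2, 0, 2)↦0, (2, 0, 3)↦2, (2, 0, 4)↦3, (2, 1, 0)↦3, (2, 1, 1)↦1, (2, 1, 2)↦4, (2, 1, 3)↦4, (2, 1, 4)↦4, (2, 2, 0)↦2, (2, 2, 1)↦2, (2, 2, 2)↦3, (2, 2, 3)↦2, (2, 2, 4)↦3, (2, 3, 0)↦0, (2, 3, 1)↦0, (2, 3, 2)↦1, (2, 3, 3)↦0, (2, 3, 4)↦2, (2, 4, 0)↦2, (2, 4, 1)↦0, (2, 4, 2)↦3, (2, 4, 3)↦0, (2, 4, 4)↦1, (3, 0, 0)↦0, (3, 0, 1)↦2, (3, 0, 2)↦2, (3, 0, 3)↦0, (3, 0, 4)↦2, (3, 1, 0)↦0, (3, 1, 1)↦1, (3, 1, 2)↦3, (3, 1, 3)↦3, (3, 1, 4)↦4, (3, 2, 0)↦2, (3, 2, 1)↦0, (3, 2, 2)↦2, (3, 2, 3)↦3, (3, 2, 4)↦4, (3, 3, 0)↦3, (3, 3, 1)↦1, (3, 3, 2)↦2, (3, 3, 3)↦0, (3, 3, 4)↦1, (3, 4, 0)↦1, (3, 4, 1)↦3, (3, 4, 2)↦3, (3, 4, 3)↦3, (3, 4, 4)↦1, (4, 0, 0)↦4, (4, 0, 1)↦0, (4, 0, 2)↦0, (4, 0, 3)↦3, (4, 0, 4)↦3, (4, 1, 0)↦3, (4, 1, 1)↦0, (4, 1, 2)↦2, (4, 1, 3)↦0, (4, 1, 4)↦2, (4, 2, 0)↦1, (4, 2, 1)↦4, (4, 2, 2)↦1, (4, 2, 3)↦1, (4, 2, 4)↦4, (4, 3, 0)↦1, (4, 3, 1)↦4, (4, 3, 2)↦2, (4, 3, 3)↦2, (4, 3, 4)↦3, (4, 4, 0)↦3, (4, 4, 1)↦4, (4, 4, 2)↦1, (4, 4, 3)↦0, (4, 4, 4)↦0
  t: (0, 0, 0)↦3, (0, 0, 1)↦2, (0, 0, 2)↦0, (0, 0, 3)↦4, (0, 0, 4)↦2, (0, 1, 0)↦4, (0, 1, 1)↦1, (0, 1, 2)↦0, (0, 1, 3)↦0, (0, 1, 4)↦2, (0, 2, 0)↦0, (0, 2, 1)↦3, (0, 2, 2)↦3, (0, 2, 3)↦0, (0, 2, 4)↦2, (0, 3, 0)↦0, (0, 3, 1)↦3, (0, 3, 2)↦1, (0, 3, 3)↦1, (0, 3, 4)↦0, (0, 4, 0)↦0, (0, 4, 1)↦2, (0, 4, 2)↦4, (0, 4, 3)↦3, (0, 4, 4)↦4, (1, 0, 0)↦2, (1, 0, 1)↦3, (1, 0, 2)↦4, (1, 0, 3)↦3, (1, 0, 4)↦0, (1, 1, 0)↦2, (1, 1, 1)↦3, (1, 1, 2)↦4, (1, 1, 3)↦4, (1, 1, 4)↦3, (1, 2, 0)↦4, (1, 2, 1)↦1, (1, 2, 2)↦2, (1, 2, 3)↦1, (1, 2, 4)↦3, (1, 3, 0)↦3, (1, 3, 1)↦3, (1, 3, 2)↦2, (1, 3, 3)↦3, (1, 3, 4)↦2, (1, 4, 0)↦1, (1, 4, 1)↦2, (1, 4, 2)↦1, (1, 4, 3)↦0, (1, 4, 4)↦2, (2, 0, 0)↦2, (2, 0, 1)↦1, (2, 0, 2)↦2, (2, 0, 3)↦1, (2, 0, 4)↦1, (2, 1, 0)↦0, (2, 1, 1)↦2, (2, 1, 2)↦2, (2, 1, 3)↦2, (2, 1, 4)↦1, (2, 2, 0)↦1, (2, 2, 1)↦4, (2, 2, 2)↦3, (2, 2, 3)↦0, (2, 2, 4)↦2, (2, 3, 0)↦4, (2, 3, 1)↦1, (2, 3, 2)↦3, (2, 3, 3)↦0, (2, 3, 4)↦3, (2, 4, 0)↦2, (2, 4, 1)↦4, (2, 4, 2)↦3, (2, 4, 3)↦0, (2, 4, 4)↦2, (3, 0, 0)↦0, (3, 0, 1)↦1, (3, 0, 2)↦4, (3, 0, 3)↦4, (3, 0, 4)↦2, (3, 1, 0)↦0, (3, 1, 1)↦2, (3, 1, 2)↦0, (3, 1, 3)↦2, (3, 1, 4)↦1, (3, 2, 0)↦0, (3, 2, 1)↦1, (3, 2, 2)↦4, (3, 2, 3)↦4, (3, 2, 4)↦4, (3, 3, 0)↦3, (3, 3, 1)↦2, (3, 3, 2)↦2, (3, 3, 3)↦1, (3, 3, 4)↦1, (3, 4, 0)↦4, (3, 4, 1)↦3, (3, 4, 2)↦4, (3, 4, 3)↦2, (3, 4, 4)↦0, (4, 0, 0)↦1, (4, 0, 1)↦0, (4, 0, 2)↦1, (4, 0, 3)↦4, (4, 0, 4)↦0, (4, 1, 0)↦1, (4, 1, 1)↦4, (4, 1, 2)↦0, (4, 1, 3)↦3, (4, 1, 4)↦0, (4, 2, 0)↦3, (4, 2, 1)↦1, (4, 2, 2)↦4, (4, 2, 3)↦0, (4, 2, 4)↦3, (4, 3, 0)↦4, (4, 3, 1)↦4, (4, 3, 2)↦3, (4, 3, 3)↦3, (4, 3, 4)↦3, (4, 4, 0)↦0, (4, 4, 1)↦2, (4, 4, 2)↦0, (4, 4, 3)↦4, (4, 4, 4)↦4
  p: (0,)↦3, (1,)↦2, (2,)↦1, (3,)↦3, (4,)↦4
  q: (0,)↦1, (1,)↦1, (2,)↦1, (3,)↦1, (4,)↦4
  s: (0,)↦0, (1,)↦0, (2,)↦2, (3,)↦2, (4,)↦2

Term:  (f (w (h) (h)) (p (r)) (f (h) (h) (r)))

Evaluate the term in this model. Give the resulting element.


  h = 2
  h = 2
  (w (h) (h)) = w(2, 2) = 1
  r = 4
  (p (r)) = p(4,) = 4
  h = 2
  h = 2
  r = 4
  (f (h) (h) (r)) = f(2, 2, 4) = 3
  (f (w (h) (h)) (p (r)) (f (h) (h) (r))) = f(1, 4, 3) = 1

value = 1


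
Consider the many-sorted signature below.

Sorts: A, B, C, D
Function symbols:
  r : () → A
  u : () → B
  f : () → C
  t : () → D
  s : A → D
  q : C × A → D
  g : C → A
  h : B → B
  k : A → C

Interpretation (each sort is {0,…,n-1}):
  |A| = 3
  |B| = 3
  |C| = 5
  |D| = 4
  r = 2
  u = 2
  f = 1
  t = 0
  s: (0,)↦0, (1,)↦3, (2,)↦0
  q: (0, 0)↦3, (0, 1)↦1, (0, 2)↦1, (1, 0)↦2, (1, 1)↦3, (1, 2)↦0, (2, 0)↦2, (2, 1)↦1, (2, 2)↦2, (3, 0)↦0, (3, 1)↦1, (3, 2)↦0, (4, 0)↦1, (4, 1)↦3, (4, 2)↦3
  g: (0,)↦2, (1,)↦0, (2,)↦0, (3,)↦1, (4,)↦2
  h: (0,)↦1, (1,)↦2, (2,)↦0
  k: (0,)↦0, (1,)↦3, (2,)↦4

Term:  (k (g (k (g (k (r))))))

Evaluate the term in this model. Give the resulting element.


value = 4

  r = 2
  (k (r)) = k(2,) = 4
  (g (k (r))) = g(4,) = 2
  (k (g (k (r)))) = k(2,) = 4
  (g (k (g (k (r))))) = g(4,) = 2
  (k (g (k (g (k (r)))))) = k(2,) = 4


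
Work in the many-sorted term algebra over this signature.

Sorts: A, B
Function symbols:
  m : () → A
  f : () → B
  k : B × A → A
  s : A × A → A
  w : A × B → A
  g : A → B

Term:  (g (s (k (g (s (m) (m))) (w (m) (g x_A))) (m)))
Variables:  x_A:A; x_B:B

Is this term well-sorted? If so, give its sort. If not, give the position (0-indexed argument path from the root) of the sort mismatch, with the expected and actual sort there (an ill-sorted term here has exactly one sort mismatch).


well-sorted; sort = B

          (m) : A
          (m) : A
        (s (m) (m)) : A
      (g (s (m) (m))) : B
        (m) : A
          x_A : A
        (g x_A) : B
      (w (m) (g x_A)) : A
    (k (g (s (m) (m))) (w (m) (g x_A))) : A
    (m) : A
  (s (k (g (s (m) (m))) (w (m) (g x_A))) (m)) : A
(g (s (k (g (s (m) (m))) (w (m) (g x_A))) (m))) : B


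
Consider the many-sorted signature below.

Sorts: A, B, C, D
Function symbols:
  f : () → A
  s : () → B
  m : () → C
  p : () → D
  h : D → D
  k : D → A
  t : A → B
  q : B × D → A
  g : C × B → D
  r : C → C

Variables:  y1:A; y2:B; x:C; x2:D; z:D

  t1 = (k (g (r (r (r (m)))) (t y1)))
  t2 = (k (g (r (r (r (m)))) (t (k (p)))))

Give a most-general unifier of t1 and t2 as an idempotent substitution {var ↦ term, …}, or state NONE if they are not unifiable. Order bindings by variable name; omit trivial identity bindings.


{y1 ↦ (k (p))}


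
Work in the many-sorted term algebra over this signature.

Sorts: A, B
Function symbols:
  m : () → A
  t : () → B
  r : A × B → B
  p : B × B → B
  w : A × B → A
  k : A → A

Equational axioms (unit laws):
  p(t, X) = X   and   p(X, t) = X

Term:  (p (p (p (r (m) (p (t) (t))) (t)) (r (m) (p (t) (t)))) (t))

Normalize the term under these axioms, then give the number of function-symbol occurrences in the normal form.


1. (p (p (p (r (m) (p (t) (t))) (t)) (r (m) (p (t) (t)))) (t))  →  (p (p (r (m) (p (t) (t))) (t)) (r (m) (p (t) (t))))
2. (p (p (r (m) (p (t) (t))) (t)) (r (m) (p (t) (t))))  →  (p (r (m) (p (t) (t))) (r (m) (p (t) (t))))
3. (p (r (m) (p (t) (t))) (r (m) (p (t) (t))))  →  (p (r (m) (t)) (r (m) (p (t) (t))))
4. (p (r (m) (t)) (r (m) (p (t) (t))))  →  (p (r (m) (t)) (r (m) (t)))
normal form: (p (r (m) (t)) (r (m) (t)))

size = 7


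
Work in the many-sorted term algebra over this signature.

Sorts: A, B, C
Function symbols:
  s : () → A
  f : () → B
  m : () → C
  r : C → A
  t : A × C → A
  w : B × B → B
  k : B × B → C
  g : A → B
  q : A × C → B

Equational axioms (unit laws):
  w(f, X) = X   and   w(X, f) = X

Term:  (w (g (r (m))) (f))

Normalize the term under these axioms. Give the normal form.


1. (w (g (r (m))) (f))  →  (g (r (m)))

normal form = (g (r (m)))


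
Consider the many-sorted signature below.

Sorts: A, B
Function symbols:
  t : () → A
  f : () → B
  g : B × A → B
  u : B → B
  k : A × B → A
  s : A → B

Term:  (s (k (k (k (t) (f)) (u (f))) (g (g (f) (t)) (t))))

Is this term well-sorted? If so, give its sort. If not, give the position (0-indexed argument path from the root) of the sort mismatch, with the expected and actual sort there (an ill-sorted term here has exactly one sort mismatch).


well-sorted; sort = B

        (t) : A
        (f) : B
      (k (t) (f)) : A
        (f) : B
      (u (f)) : B
    (k (k (t) (f)) (u (f))) : A
        (f) : B
        (t) : A
      (g (f) (t)) : B
      (t) : A
    (g (g (f) (t)) (t)) : B
  (k (k (k (t) (f)) (u (f))) (g (g (f) (t)) (t))) : A
(s (k (k (k (t) (f)) (u (f))) (g (g (f) (t)) (t)))) : B


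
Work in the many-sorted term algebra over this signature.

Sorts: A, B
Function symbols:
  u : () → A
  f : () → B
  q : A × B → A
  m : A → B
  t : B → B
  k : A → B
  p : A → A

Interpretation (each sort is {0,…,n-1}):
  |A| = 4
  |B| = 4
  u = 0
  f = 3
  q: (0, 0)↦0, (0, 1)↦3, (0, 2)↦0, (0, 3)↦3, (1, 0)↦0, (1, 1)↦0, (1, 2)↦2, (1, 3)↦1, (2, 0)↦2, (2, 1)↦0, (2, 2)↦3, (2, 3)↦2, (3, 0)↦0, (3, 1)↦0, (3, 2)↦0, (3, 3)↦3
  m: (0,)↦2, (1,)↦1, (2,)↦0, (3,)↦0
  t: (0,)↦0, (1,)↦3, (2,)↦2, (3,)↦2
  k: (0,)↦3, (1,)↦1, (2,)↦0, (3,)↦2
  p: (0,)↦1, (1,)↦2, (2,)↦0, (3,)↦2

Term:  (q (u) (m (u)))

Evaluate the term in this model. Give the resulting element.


  u = 0
  u = 0
  (m (u)) = m(0,) = 2
  (q (u) (m (u))) = q(0, 2) = 0

value = 0


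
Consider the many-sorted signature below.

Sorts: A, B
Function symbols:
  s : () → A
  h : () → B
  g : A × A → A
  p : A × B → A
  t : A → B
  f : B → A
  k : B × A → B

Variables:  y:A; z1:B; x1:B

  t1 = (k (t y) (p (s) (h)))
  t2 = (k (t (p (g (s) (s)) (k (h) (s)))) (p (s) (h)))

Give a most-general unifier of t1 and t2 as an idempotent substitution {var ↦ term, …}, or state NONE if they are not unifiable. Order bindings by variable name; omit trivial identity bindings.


{y ↦ (p (g (s) (s)) (k (h) (s)))}


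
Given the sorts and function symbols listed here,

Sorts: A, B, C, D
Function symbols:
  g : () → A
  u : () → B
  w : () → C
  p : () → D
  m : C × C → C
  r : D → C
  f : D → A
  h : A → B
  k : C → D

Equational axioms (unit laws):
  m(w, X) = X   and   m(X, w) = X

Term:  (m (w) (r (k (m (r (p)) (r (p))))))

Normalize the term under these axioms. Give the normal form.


1. (m (w) (r (k (m (r (p)) (r (p))))))  →  (r (k (m (r (p)) (r (p)))))

normal form = (r (k (m (r (p)) (r (p)))))


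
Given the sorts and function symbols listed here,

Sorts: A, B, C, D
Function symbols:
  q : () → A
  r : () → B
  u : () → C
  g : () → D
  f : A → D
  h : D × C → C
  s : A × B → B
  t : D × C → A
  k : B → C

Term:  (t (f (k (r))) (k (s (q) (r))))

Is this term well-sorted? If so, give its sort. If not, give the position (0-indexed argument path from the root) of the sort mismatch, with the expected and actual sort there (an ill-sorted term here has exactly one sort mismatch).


      (r) : B
    (k (r)) : C
  (f (k (r))) : ✗ arg 0 at [0, 0] has sort C, expected A
      (q) : A
      (r) : B
    (s (q) (r)) : B
  (k (s (q) (r))) : C

ill-sorted at position [0, 0]: expected A, got C


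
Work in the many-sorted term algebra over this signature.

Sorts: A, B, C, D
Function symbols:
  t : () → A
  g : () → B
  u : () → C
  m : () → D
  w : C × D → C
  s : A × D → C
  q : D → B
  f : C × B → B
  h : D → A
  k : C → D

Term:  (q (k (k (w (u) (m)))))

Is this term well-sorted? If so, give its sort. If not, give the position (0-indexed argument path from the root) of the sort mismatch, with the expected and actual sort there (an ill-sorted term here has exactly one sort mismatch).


ill-sorted at position [0, 0]: expected C, got D

        (u) : C
        (m) : D
      (w (u) (m)) : C
    (k (w (u) (m))) : D
  (k (k (w (u) (m)))) : ✗ arg 0 at [0, 0] has sort D, expected C


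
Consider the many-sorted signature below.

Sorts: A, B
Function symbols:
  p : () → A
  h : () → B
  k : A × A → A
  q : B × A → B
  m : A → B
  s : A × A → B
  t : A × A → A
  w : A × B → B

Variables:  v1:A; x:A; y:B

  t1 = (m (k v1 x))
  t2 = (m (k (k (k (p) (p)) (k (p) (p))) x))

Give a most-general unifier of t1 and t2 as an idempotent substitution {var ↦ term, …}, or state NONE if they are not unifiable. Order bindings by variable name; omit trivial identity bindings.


{v1 ↦ (k (k (p) (p)) (k (p) (p)))}


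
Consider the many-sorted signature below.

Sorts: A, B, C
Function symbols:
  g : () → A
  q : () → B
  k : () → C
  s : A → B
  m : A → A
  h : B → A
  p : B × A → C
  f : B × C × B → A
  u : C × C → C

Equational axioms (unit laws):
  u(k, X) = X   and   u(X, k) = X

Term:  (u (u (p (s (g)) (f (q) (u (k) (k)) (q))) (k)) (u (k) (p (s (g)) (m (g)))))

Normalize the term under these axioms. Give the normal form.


normal form = (u (p (s (g)) (f (q) (k) (q))) (p (s (g)) (m (g))))

1. (u (u (p (s (g)) (f (q) (u (k) (k)) (q))) (k)) (u (k) (p (s (g)) (m (g)))))  →  (u (p (s (g)) (f (q) (u (k) (k)) (q))) (u (k) (p (s (g)) (m (g)))))
2. (u (p (s (g)) (f (q) (u (k) (k)) (q))) (u (k) (p (s (g)) (m (g)))))  →  (u (p (s (g)) (f (q) (k) (q))) (u (k) (p (s (g)) (m (g)))))
3. (u (p (s (g)) (f (q) (k) (q))) (u (k) (p (s (g)) (m (g)))))  →  (u (p (s (g)) (f (q) (k) (q))) (p (s (g)) (m (g))))


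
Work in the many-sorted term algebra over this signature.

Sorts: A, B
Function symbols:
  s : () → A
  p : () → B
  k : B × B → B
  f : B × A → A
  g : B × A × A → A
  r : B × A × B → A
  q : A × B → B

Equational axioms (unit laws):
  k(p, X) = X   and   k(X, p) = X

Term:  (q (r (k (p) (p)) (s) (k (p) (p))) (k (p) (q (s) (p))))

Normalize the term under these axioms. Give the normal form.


1. (q (r (k (p) (p)) (s) (k (p) (p))) (k (p) (q (s) (p))))  →  (q (r (p) (s) (k (p) (p))) (k (p) (q (s) (p))))
2. (q (r (p) (s) (k (p) (p))) (k (p) (q (s) (p))))  →  (q (r (p) (s) (p)) (k (p) (q (s) (p))))
3. (q (r (p) (s) (p)) (k (p) (q (s) (p))))  →  (q (r (p) (s) (p)) (q (s) (p)))

normal form = (q (r (p) (s) (p)) (q (s) (p)))


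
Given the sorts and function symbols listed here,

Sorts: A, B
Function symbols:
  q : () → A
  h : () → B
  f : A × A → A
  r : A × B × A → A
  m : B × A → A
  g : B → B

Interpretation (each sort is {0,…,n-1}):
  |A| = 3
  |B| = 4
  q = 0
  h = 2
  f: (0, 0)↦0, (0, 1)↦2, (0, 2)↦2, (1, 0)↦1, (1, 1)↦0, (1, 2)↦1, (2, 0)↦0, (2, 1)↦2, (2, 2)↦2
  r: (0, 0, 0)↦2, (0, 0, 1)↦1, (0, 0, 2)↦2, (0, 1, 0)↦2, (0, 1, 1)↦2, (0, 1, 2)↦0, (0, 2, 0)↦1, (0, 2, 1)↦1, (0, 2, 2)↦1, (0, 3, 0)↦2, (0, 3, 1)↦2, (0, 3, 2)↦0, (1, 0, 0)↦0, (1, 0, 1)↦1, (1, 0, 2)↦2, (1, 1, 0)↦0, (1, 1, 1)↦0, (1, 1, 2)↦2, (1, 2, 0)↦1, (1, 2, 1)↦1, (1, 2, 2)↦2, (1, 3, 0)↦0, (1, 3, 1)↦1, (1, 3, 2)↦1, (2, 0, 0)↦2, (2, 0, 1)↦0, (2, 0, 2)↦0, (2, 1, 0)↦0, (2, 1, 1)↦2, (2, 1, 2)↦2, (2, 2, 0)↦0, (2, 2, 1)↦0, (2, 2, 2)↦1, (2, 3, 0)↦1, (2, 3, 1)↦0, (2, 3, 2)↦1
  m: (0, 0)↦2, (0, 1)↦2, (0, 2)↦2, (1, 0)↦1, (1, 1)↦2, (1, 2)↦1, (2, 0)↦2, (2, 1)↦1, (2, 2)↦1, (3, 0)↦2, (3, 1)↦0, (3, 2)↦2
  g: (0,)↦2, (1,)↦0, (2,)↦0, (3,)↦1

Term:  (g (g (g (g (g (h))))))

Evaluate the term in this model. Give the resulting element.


  h = 2
  (g (h)) = g(2,) = 0
  (g (g (h))) = g(0,) = 2
  (g (g (g (h)))) = g(2,) = 0
  (g (g (g (g (h))))) = g(0,) = 2
  (g (g (g (g (g (h)))))) = g(2,) = 0

value = 0


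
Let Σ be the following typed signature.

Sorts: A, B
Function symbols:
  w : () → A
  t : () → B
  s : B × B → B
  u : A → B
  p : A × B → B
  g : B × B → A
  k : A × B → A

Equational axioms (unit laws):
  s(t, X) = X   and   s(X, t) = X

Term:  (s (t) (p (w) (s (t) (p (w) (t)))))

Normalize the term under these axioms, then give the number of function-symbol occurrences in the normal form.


1. (s (t) (p (w) (s (t) (p (w) (t)))))  →  (p (w) (s (t) (p (w) (t))))
2. (p (w) (s (t) (p (w) (t))))  →  (p (w) (p (w) (t)))
normal form: (p (w) (p (w) (t)))

size = 5
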